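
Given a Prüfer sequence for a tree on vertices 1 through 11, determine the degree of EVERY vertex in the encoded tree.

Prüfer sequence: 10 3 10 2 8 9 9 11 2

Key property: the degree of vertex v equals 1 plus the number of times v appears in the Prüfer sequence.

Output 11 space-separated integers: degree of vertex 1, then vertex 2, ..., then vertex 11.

Answer: 1 3 2 1 1 1 1 2 3 3 2

Derivation:
p_1 = 10: count[10] becomes 1
p_2 = 3: count[3] becomes 1
p_3 = 10: count[10] becomes 2
p_4 = 2: count[2] becomes 1
p_5 = 8: count[8] becomes 1
p_6 = 9: count[9] becomes 1
p_7 = 9: count[9] becomes 2
p_8 = 11: count[11] becomes 1
p_9 = 2: count[2] becomes 2
Degrees (1 + count): deg[1]=1+0=1, deg[2]=1+2=3, deg[3]=1+1=2, deg[4]=1+0=1, deg[5]=1+0=1, deg[6]=1+0=1, deg[7]=1+0=1, deg[8]=1+1=2, deg[9]=1+2=3, deg[10]=1+2=3, deg[11]=1+1=2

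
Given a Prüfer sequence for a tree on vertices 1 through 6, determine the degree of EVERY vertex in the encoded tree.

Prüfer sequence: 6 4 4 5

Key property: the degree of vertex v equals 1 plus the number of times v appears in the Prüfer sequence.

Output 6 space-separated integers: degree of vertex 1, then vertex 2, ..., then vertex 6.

p_1 = 6: count[6] becomes 1
p_2 = 4: count[4] becomes 1
p_3 = 4: count[4] becomes 2
p_4 = 5: count[5] becomes 1
Degrees (1 + count): deg[1]=1+0=1, deg[2]=1+0=1, deg[3]=1+0=1, deg[4]=1+2=3, deg[5]=1+1=2, deg[6]=1+1=2

Answer: 1 1 1 3 2 2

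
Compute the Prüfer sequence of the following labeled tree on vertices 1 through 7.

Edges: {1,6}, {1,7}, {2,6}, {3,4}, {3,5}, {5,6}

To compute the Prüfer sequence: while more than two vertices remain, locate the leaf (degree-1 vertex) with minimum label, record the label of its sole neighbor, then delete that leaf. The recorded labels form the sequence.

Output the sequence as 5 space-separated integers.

Step 1: leaves = {2,4,7}. Remove smallest leaf 2, emit neighbor 6.
Step 2: leaves = {4,7}. Remove smallest leaf 4, emit neighbor 3.
Step 3: leaves = {3,7}. Remove smallest leaf 3, emit neighbor 5.
Step 4: leaves = {5,7}. Remove smallest leaf 5, emit neighbor 6.
Step 5: leaves = {6,7}. Remove smallest leaf 6, emit neighbor 1.
Done: 2 vertices remain (1, 7). Sequence = [6 3 5 6 1]

Answer: 6 3 5 6 1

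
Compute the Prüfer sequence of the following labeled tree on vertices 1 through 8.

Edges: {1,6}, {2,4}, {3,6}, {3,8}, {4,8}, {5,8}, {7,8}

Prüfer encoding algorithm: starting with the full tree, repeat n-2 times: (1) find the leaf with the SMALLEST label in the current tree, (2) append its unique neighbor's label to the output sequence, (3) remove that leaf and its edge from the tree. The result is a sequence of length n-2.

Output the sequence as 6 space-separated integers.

Step 1: leaves = {1,2,5,7}. Remove smallest leaf 1, emit neighbor 6.
Step 2: leaves = {2,5,6,7}. Remove smallest leaf 2, emit neighbor 4.
Step 3: leaves = {4,5,6,7}. Remove smallest leaf 4, emit neighbor 8.
Step 4: leaves = {5,6,7}. Remove smallest leaf 5, emit neighbor 8.
Step 5: leaves = {6,7}. Remove smallest leaf 6, emit neighbor 3.
Step 6: leaves = {3,7}. Remove smallest leaf 3, emit neighbor 8.
Done: 2 vertices remain (7, 8). Sequence = [6 4 8 8 3 8]

Answer: 6 4 8 8 3 8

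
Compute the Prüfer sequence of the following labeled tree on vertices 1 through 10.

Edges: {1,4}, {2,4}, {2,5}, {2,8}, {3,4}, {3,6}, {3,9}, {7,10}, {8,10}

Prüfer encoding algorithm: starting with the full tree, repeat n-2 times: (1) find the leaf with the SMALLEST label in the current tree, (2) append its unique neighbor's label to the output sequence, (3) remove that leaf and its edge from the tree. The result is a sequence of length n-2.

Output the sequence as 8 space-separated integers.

Step 1: leaves = {1,5,6,7,9}. Remove smallest leaf 1, emit neighbor 4.
Step 2: leaves = {5,6,7,9}. Remove smallest leaf 5, emit neighbor 2.
Step 3: leaves = {6,7,9}. Remove smallest leaf 6, emit neighbor 3.
Step 4: leaves = {7,9}. Remove smallest leaf 7, emit neighbor 10.
Step 5: leaves = {9,10}. Remove smallest leaf 9, emit neighbor 3.
Step 6: leaves = {3,10}. Remove smallest leaf 3, emit neighbor 4.
Step 7: leaves = {4,10}. Remove smallest leaf 4, emit neighbor 2.
Step 8: leaves = {2,10}. Remove smallest leaf 2, emit neighbor 8.
Done: 2 vertices remain (8, 10). Sequence = [4 2 3 10 3 4 2 8]

Answer: 4 2 3 10 3 4 2 8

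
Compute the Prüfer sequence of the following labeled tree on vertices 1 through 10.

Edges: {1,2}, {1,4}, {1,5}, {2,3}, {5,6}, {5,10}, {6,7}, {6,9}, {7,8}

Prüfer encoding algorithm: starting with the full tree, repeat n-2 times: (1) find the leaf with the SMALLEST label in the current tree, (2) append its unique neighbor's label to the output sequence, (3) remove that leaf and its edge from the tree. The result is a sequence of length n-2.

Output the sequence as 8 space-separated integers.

Answer: 2 1 1 5 7 6 6 5

Derivation:
Step 1: leaves = {3,4,8,9,10}. Remove smallest leaf 3, emit neighbor 2.
Step 2: leaves = {2,4,8,9,10}. Remove smallest leaf 2, emit neighbor 1.
Step 3: leaves = {4,8,9,10}. Remove smallest leaf 4, emit neighbor 1.
Step 4: leaves = {1,8,9,10}. Remove smallest leaf 1, emit neighbor 5.
Step 5: leaves = {8,9,10}. Remove smallest leaf 8, emit neighbor 7.
Step 6: leaves = {7,9,10}. Remove smallest leaf 7, emit neighbor 6.
Step 7: leaves = {9,10}. Remove smallest leaf 9, emit neighbor 6.
Step 8: leaves = {6,10}. Remove smallest leaf 6, emit neighbor 5.
Done: 2 vertices remain (5, 10). Sequence = [2 1 1 5 7 6 6 5]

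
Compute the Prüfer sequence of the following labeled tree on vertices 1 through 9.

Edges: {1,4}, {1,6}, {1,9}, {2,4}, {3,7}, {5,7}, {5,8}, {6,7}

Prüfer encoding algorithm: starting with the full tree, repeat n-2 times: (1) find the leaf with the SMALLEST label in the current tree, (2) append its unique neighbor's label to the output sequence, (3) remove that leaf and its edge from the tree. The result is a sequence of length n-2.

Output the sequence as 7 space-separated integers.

Step 1: leaves = {2,3,8,9}. Remove smallest leaf 2, emit neighbor 4.
Step 2: leaves = {3,4,8,9}. Remove smallest leaf 3, emit neighbor 7.
Step 3: leaves = {4,8,9}. Remove smallest leaf 4, emit neighbor 1.
Step 4: leaves = {8,9}. Remove smallest leaf 8, emit neighbor 5.
Step 5: leaves = {5,9}. Remove smallest leaf 5, emit neighbor 7.
Step 6: leaves = {7,9}. Remove smallest leaf 7, emit neighbor 6.
Step 7: leaves = {6,9}. Remove smallest leaf 6, emit neighbor 1.
Done: 2 vertices remain (1, 9). Sequence = [4 7 1 5 7 6 1]

Answer: 4 7 1 5 7 6 1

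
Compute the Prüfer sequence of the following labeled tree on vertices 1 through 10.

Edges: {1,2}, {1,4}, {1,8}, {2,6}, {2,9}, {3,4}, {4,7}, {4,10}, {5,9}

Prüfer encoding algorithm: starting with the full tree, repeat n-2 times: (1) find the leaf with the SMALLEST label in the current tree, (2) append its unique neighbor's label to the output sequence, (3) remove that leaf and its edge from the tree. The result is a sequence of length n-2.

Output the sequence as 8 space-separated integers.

Step 1: leaves = {3,5,6,7,8,10}. Remove smallest leaf 3, emit neighbor 4.
Step 2: leaves = {5,6,7,8,10}. Remove smallest leaf 5, emit neighbor 9.
Step 3: leaves = {6,7,8,9,10}. Remove smallest leaf 6, emit neighbor 2.
Step 4: leaves = {7,8,9,10}. Remove smallest leaf 7, emit neighbor 4.
Step 5: leaves = {8,9,10}. Remove smallest leaf 8, emit neighbor 1.
Step 6: leaves = {9,10}. Remove smallest leaf 9, emit neighbor 2.
Step 7: leaves = {2,10}. Remove smallest leaf 2, emit neighbor 1.
Step 8: leaves = {1,10}. Remove smallest leaf 1, emit neighbor 4.
Done: 2 vertices remain (4, 10). Sequence = [4 9 2 4 1 2 1 4]

Answer: 4 9 2 4 1 2 1 4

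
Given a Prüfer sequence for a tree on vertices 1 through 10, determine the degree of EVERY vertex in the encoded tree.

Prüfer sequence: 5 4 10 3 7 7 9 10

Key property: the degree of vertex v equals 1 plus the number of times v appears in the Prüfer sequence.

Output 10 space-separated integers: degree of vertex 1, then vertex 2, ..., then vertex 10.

p_1 = 5: count[5] becomes 1
p_2 = 4: count[4] becomes 1
p_3 = 10: count[10] becomes 1
p_4 = 3: count[3] becomes 1
p_5 = 7: count[7] becomes 1
p_6 = 7: count[7] becomes 2
p_7 = 9: count[9] becomes 1
p_8 = 10: count[10] becomes 2
Degrees (1 + count): deg[1]=1+0=1, deg[2]=1+0=1, deg[3]=1+1=2, deg[4]=1+1=2, deg[5]=1+1=2, deg[6]=1+0=1, deg[7]=1+2=3, deg[8]=1+0=1, deg[9]=1+1=2, deg[10]=1+2=3

Answer: 1 1 2 2 2 1 3 1 2 3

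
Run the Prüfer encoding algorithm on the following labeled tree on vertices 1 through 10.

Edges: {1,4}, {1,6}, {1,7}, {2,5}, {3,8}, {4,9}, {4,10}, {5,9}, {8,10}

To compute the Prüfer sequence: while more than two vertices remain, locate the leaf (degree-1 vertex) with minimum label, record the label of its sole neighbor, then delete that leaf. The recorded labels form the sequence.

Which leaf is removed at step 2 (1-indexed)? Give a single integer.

Answer: 3

Derivation:
Step 1: current leaves = {2,3,6,7}. Remove leaf 2 (neighbor: 5).
Step 2: current leaves = {3,5,6,7}. Remove leaf 3 (neighbor: 8).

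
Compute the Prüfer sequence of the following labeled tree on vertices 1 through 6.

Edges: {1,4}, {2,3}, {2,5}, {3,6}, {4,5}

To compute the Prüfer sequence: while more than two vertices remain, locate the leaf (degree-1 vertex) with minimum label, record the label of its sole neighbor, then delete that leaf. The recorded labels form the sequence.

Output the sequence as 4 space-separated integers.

Answer: 4 5 2 3

Derivation:
Step 1: leaves = {1,6}. Remove smallest leaf 1, emit neighbor 4.
Step 2: leaves = {4,6}. Remove smallest leaf 4, emit neighbor 5.
Step 3: leaves = {5,6}. Remove smallest leaf 5, emit neighbor 2.
Step 4: leaves = {2,6}. Remove smallest leaf 2, emit neighbor 3.
Done: 2 vertices remain (3, 6). Sequence = [4 5 2 3]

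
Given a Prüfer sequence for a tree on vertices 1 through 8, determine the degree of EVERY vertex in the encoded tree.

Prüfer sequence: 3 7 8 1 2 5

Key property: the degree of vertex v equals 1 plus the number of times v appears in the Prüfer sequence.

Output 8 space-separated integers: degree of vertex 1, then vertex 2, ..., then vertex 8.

p_1 = 3: count[3] becomes 1
p_2 = 7: count[7] becomes 1
p_3 = 8: count[8] becomes 1
p_4 = 1: count[1] becomes 1
p_5 = 2: count[2] becomes 1
p_6 = 5: count[5] becomes 1
Degrees (1 + count): deg[1]=1+1=2, deg[2]=1+1=2, deg[3]=1+1=2, deg[4]=1+0=1, deg[5]=1+1=2, deg[6]=1+0=1, deg[7]=1+1=2, deg[8]=1+1=2

Answer: 2 2 2 1 2 1 2 2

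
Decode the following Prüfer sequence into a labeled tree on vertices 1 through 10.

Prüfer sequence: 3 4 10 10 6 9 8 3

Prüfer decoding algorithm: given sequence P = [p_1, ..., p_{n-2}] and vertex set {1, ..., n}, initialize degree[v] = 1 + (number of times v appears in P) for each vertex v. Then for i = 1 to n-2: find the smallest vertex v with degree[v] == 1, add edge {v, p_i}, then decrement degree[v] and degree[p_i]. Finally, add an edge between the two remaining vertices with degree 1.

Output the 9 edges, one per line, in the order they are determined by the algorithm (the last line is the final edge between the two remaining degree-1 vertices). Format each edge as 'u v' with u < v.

Initial degrees: {1:1, 2:1, 3:3, 4:2, 5:1, 6:2, 7:1, 8:2, 9:2, 10:3}
Step 1: smallest deg-1 vertex = 1, p_1 = 3. Add edge {1,3}. Now deg[1]=0, deg[3]=2.
Step 2: smallest deg-1 vertex = 2, p_2 = 4. Add edge {2,4}. Now deg[2]=0, deg[4]=1.
Step 3: smallest deg-1 vertex = 4, p_3 = 10. Add edge {4,10}. Now deg[4]=0, deg[10]=2.
Step 4: smallest deg-1 vertex = 5, p_4 = 10. Add edge {5,10}. Now deg[5]=0, deg[10]=1.
Step 5: smallest deg-1 vertex = 7, p_5 = 6. Add edge {6,7}. Now deg[7]=0, deg[6]=1.
Step 6: smallest deg-1 vertex = 6, p_6 = 9. Add edge {6,9}. Now deg[6]=0, deg[9]=1.
Step 7: smallest deg-1 vertex = 9, p_7 = 8. Add edge {8,9}. Now deg[9]=0, deg[8]=1.
Step 8: smallest deg-1 vertex = 8, p_8 = 3. Add edge {3,8}. Now deg[8]=0, deg[3]=1.
Final: two remaining deg-1 vertices are 3, 10. Add edge {3,10}.

Answer: 1 3
2 4
4 10
5 10
6 7
6 9
8 9
3 8
3 10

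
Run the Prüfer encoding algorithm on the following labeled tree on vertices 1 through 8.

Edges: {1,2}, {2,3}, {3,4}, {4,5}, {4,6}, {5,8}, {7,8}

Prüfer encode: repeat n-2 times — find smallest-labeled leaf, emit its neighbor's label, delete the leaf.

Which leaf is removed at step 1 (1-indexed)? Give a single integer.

Step 1: current leaves = {1,6,7}. Remove leaf 1 (neighbor: 2).

Answer: 1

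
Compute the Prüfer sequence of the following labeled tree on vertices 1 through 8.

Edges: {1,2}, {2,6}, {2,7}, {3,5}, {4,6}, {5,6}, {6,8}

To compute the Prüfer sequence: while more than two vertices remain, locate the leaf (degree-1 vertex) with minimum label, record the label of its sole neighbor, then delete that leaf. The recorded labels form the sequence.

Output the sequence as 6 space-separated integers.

Step 1: leaves = {1,3,4,7,8}. Remove smallest leaf 1, emit neighbor 2.
Step 2: leaves = {3,4,7,8}. Remove smallest leaf 3, emit neighbor 5.
Step 3: leaves = {4,5,7,8}. Remove smallest leaf 4, emit neighbor 6.
Step 4: leaves = {5,7,8}. Remove smallest leaf 5, emit neighbor 6.
Step 5: leaves = {7,8}. Remove smallest leaf 7, emit neighbor 2.
Step 6: leaves = {2,8}. Remove smallest leaf 2, emit neighbor 6.
Done: 2 vertices remain (6, 8). Sequence = [2 5 6 6 2 6]

Answer: 2 5 6 6 2 6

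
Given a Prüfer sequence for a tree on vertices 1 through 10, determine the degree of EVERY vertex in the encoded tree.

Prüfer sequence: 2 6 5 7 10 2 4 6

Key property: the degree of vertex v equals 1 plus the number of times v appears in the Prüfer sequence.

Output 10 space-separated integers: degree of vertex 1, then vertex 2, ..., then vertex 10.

Answer: 1 3 1 2 2 3 2 1 1 2

Derivation:
p_1 = 2: count[2] becomes 1
p_2 = 6: count[6] becomes 1
p_3 = 5: count[5] becomes 1
p_4 = 7: count[7] becomes 1
p_5 = 10: count[10] becomes 1
p_6 = 2: count[2] becomes 2
p_7 = 4: count[4] becomes 1
p_8 = 6: count[6] becomes 2
Degrees (1 + count): deg[1]=1+0=1, deg[2]=1+2=3, deg[3]=1+0=1, deg[4]=1+1=2, deg[5]=1+1=2, deg[6]=1+2=3, deg[7]=1+1=2, deg[8]=1+0=1, deg[9]=1+0=1, deg[10]=1+1=2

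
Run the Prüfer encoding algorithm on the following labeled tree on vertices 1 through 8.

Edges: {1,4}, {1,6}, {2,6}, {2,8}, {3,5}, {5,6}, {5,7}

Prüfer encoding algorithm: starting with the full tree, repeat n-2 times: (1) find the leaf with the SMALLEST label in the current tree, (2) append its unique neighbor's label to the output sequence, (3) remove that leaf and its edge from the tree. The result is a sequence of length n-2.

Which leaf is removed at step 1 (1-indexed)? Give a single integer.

Answer: 3

Derivation:
Step 1: current leaves = {3,4,7,8}. Remove leaf 3 (neighbor: 5).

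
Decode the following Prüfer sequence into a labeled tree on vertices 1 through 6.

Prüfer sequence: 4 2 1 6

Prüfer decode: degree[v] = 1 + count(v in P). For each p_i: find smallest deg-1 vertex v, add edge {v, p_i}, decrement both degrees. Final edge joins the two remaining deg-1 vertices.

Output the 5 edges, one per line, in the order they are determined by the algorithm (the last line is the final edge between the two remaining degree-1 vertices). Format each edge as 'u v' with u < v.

Initial degrees: {1:2, 2:2, 3:1, 4:2, 5:1, 6:2}
Step 1: smallest deg-1 vertex = 3, p_1 = 4. Add edge {3,4}. Now deg[3]=0, deg[4]=1.
Step 2: smallest deg-1 vertex = 4, p_2 = 2. Add edge {2,4}. Now deg[4]=0, deg[2]=1.
Step 3: smallest deg-1 vertex = 2, p_3 = 1. Add edge {1,2}. Now deg[2]=0, deg[1]=1.
Step 4: smallest deg-1 vertex = 1, p_4 = 6. Add edge {1,6}. Now deg[1]=0, deg[6]=1.
Final: two remaining deg-1 vertices are 5, 6. Add edge {5,6}.

Answer: 3 4
2 4
1 2
1 6
5 6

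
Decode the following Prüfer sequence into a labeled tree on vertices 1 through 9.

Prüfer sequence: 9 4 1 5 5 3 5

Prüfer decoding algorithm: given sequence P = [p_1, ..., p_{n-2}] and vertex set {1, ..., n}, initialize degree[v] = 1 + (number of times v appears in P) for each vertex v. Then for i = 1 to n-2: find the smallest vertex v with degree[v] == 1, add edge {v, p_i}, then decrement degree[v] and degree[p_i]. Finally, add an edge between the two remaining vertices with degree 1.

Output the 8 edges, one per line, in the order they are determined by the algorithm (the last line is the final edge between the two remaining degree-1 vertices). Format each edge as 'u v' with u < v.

Answer: 2 9
4 6
1 4
1 5
5 7
3 8
3 5
5 9

Derivation:
Initial degrees: {1:2, 2:1, 3:2, 4:2, 5:4, 6:1, 7:1, 8:1, 9:2}
Step 1: smallest deg-1 vertex = 2, p_1 = 9. Add edge {2,9}. Now deg[2]=0, deg[9]=1.
Step 2: smallest deg-1 vertex = 6, p_2 = 4. Add edge {4,6}. Now deg[6]=0, deg[4]=1.
Step 3: smallest deg-1 vertex = 4, p_3 = 1. Add edge {1,4}. Now deg[4]=0, deg[1]=1.
Step 4: smallest deg-1 vertex = 1, p_4 = 5. Add edge {1,5}. Now deg[1]=0, deg[5]=3.
Step 5: smallest deg-1 vertex = 7, p_5 = 5. Add edge {5,7}. Now deg[7]=0, deg[5]=2.
Step 6: smallest deg-1 vertex = 8, p_6 = 3. Add edge {3,8}. Now deg[8]=0, deg[3]=1.
Step 7: smallest deg-1 vertex = 3, p_7 = 5. Add edge {3,5}. Now deg[3]=0, deg[5]=1.
Final: two remaining deg-1 vertices are 5, 9. Add edge {5,9}.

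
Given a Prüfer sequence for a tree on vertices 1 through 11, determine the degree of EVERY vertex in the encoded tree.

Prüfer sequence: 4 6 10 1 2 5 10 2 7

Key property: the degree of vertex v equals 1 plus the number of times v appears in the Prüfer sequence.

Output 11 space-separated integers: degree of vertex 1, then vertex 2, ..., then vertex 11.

Answer: 2 3 1 2 2 2 2 1 1 3 1

Derivation:
p_1 = 4: count[4] becomes 1
p_2 = 6: count[6] becomes 1
p_3 = 10: count[10] becomes 1
p_4 = 1: count[1] becomes 1
p_5 = 2: count[2] becomes 1
p_6 = 5: count[5] becomes 1
p_7 = 10: count[10] becomes 2
p_8 = 2: count[2] becomes 2
p_9 = 7: count[7] becomes 1
Degrees (1 + count): deg[1]=1+1=2, deg[2]=1+2=3, deg[3]=1+0=1, deg[4]=1+1=2, deg[5]=1+1=2, deg[6]=1+1=2, deg[7]=1+1=2, deg[8]=1+0=1, deg[9]=1+0=1, deg[10]=1+2=3, deg[11]=1+0=1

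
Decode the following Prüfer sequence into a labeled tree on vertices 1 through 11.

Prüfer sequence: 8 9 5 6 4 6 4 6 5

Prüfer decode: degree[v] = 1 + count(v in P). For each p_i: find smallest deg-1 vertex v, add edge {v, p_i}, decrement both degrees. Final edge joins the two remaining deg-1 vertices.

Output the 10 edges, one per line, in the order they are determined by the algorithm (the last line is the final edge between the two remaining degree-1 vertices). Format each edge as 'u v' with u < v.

Initial degrees: {1:1, 2:1, 3:1, 4:3, 5:3, 6:4, 7:1, 8:2, 9:2, 10:1, 11:1}
Step 1: smallest deg-1 vertex = 1, p_1 = 8. Add edge {1,8}. Now deg[1]=0, deg[8]=1.
Step 2: smallest deg-1 vertex = 2, p_2 = 9. Add edge {2,9}. Now deg[2]=0, deg[9]=1.
Step 3: smallest deg-1 vertex = 3, p_3 = 5. Add edge {3,5}. Now deg[3]=0, deg[5]=2.
Step 4: smallest deg-1 vertex = 7, p_4 = 6. Add edge {6,7}. Now deg[7]=0, deg[6]=3.
Step 5: smallest deg-1 vertex = 8, p_5 = 4. Add edge {4,8}. Now deg[8]=0, deg[4]=2.
Step 6: smallest deg-1 vertex = 9, p_6 = 6. Add edge {6,9}. Now deg[9]=0, deg[6]=2.
Step 7: smallest deg-1 vertex = 10, p_7 = 4. Add edge {4,10}. Now deg[10]=0, deg[4]=1.
Step 8: smallest deg-1 vertex = 4, p_8 = 6. Add edge {4,6}. Now deg[4]=0, deg[6]=1.
Step 9: smallest deg-1 vertex = 6, p_9 = 5. Add edge {5,6}. Now deg[6]=0, deg[5]=1.
Final: two remaining deg-1 vertices are 5, 11. Add edge {5,11}.

Answer: 1 8
2 9
3 5
6 7
4 8
6 9
4 10
4 6
5 6
5 11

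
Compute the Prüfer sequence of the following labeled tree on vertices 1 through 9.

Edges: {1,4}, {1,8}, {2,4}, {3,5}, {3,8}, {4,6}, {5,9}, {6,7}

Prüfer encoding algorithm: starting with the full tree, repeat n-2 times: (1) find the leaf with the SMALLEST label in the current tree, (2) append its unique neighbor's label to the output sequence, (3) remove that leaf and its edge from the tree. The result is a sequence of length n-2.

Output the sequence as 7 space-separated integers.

Step 1: leaves = {2,7,9}. Remove smallest leaf 2, emit neighbor 4.
Step 2: leaves = {7,9}. Remove smallest leaf 7, emit neighbor 6.
Step 3: leaves = {6,9}. Remove smallest leaf 6, emit neighbor 4.
Step 4: leaves = {4,9}. Remove smallest leaf 4, emit neighbor 1.
Step 5: leaves = {1,9}. Remove smallest leaf 1, emit neighbor 8.
Step 6: leaves = {8,9}. Remove smallest leaf 8, emit neighbor 3.
Step 7: leaves = {3,9}. Remove smallest leaf 3, emit neighbor 5.
Done: 2 vertices remain (5, 9). Sequence = [4 6 4 1 8 3 5]

Answer: 4 6 4 1 8 3 5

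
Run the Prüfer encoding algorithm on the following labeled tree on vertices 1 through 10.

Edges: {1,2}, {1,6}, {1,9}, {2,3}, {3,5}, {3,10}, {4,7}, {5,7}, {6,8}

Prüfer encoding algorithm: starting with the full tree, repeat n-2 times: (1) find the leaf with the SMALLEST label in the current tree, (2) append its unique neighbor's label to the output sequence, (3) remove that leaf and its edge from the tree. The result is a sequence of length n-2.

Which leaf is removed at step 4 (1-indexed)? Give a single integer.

Step 1: current leaves = {4,8,9,10}. Remove leaf 4 (neighbor: 7).
Step 2: current leaves = {7,8,9,10}. Remove leaf 7 (neighbor: 5).
Step 3: current leaves = {5,8,9,10}. Remove leaf 5 (neighbor: 3).
Step 4: current leaves = {8,9,10}. Remove leaf 8 (neighbor: 6).

Answer: 8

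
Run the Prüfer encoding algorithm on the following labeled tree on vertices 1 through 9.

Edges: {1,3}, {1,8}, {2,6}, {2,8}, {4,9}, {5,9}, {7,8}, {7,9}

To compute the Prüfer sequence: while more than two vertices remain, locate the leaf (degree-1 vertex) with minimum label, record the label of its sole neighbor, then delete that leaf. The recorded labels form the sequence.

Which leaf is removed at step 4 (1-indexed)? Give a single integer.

Answer: 5

Derivation:
Step 1: current leaves = {3,4,5,6}. Remove leaf 3 (neighbor: 1).
Step 2: current leaves = {1,4,5,6}. Remove leaf 1 (neighbor: 8).
Step 3: current leaves = {4,5,6}. Remove leaf 4 (neighbor: 9).
Step 4: current leaves = {5,6}. Remove leaf 5 (neighbor: 9).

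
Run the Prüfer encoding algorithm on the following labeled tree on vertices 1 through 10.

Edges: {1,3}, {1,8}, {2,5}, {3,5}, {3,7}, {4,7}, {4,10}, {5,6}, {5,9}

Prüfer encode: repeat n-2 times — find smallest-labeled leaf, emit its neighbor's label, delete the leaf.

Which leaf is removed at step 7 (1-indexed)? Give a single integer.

Answer: 3

Derivation:
Step 1: current leaves = {2,6,8,9,10}. Remove leaf 2 (neighbor: 5).
Step 2: current leaves = {6,8,9,10}. Remove leaf 6 (neighbor: 5).
Step 3: current leaves = {8,9,10}. Remove leaf 8 (neighbor: 1).
Step 4: current leaves = {1,9,10}. Remove leaf 1 (neighbor: 3).
Step 5: current leaves = {9,10}. Remove leaf 9 (neighbor: 5).
Step 6: current leaves = {5,10}. Remove leaf 5 (neighbor: 3).
Step 7: current leaves = {3,10}. Remove leaf 3 (neighbor: 7).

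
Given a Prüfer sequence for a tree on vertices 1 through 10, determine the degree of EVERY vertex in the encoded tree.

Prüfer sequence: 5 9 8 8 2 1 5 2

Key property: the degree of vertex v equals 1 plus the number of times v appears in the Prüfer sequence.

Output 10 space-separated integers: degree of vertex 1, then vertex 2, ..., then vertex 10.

Answer: 2 3 1 1 3 1 1 3 2 1

Derivation:
p_1 = 5: count[5] becomes 1
p_2 = 9: count[9] becomes 1
p_3 = 8: count[8] becomes 1
p_4 = 8: count[8] becomes 2
p_5 = 2: count[2] becomes 1
p_6 = 1: count[1] becomes 1
p_7 = 5: count[5] becomes 2
p_8 = 2: count[2] becomes 2
Degrees (1 + count): deg[1]=1+1=2, deg[2]=1+2=3, deg[3]=1+0=1, deg[4]=1+0=1, deg[5]=1+2=3, deg[6]=1+0=1, deg[7]=1+0=1, deg[8]=1+2=3, deg[9]=1+1=2, deg[10]=1+0=1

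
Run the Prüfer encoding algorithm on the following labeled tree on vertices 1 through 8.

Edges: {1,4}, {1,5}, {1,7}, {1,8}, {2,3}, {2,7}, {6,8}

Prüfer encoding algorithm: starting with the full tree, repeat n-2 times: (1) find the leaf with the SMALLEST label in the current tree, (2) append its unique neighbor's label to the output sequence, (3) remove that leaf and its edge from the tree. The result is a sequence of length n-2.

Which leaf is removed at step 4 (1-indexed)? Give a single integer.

Step 1: current leaves = {3,4,5,6}. Remove leaf 3 (neighbor: 2).
Step 2: current leaves = {2,4,5,6}. Remove leaf 2 (neighbor: 7).
Step 3: current leaves = {4,5,6,7}. Remove leaf 4 (neighbor: 1).
Step 4: current leaves = {5,6,7}. Remove leaf 5 (neighbor: 1).

Answer: 5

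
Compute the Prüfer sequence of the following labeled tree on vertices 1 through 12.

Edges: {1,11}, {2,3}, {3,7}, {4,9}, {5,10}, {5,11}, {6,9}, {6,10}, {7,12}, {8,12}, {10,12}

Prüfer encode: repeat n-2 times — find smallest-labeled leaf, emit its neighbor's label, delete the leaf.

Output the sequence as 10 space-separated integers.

Answer: 11 3 7 9 12 12 6 10 5 10

Derivation:
Step 1: leaves = {1,2,4,8}. Remove smallest leaf 1, emit neighbor 11.
Step 2: leaves = {2,4,8,11}. Remove smallest leaf 2, emit neighbor 3.
Step 3: leaves = {3,4,8,11}. Remove smallest leaf 3, emit neighbor 7.
Step 4: leaves = {4,7,8,11}. Remove smallest leaf 4, emit neighbor 9.
Step 5: leaves = {7,8,9,11}. Remove smallest leaf 7, emit neighbor 12.
Step 6: leaves = {8,9,11}. Remove smallest leaf 8, emit neighbor 12.
Step 7: leaves = {9,11,12}. Remove smallest leaf 9, emit neighbor 6.
Step 8: leaves = {6,11,12}. Remove smallest leaf 6, emit neighbor 10.
Step 9: leaves = {11,12}. Remove smallest leaf 11, emit neighbor 5.
Step 10: leaves = {5,12}. Remove smallest leaf 5, emit neighbor 10.
Done: 2 vertices remain (10, 12). Sequence = [11 3 7 9 12 12 6 10 5 10]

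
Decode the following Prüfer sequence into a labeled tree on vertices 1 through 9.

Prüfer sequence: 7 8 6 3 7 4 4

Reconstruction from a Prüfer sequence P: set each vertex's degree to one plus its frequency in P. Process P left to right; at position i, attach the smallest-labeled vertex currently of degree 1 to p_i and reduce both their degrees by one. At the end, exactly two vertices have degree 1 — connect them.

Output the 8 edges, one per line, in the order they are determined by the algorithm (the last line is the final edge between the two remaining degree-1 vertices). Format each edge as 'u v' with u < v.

Initial degrees: {1:1, 2:1, 3:2, 4:3, 5:1, 6:2, 7:3, 8:2, 9:1}
Step 1: smallest deg-1 vertex = 1, p_1 = 7. Add edge {1,7}. Now deg[1]=0, deg[7]=2.
Step 2: smallest deg-1 vertex = 2, p_2 = 8. Add edge {2,8}. Now deg[2]=0, deg[8]=1.
Step 3: smallest deg-1 vertex = 5, p_3 = 6. Add edge {5,6}. Now deg[5]=0, deg[6]=1.
Step 4: smallest deg-1 vertex = 6, p_4 = 3. Add edge {3,6}. Now deg[6]=0, deg[3]=1.
Step 5: smallest deg-1 vertex = 3, p_5 = 7. Add edge {3,7}. Now deg[3]=0, deg[7]=1.
Step 6: smallest deg-1 vertex = 7, p_6 = 4. Add edge {4,7}. Now deg[7]=0, deg[4]=2.
Step 7: smallest deg-1 vertex = 8, p_7 = 4. Add edge {4,8}. Now deg[8]=0, deg[4]=1.
Final: two remaining deg-1 vertices are 4, 9. Add edge {4,9}.

Answer: 1 7
2 8
5 6
3 6
3 7
4 7
4 8
4 9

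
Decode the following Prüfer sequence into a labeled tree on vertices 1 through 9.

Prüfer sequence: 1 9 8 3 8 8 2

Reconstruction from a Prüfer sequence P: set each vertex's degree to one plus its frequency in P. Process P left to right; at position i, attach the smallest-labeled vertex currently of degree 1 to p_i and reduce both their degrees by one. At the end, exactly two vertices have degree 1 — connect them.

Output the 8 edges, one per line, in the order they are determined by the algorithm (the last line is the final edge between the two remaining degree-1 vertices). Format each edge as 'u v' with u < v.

Initial degrees: {1:2, 2:2, 3:2, 4:1, 5:1, 6:1, 7:1, 8:4, 9:2}
Step 1: smallest deg-1 vertex = 4, p_1 = 1. Add edge {1,4}. Now deg[4]=0, deg[1]=1.
Step 2: smallest deg-1 vertex = 1, p_2 = 9. Add edge {1,9}. Now deg[1]=0, deg[9]=1.
Step 3: smallest deg-1 vertex = 5, p_3 = 8. Add edge {5,8}. Now deg[5]=0, deg[8]=3.
Step 4: smallest deg-1 vertex = 6, p_4 = 3. Add edge {3,6}. Now deg[6]=0, deg[3]=1.
Step 5: smallest deg-1 vertex = 3, p_5 = 8. Add edge {3,8}. Now deg[3]=0, deg[8]=2.
Step 6: smallest deg-1 vertex = 7, p_6 = 8. Add edge {7,8}. Now deg[7]=0, deg[8]=1.
Step 7: smallest deg-1 vertex = 8, p_7 = 2. Add edge {2,8}. Now deg[8]=0, deg[2]=1.
Final: two remaining deg-1 vertices are 2, 9. Add edge {2,9}.

Answer: 1 4
1 9
5 8
3 6
3 8
7 8
2 8
2 9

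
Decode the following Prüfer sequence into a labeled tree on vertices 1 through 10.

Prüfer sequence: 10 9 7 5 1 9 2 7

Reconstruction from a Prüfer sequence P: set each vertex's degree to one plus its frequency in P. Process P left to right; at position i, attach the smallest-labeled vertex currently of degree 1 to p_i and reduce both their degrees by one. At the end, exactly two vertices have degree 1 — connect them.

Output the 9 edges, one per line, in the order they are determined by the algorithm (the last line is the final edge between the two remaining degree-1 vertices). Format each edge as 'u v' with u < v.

Initial degrees: {1:2, 2:2, 3:1, 4:1, 5:2, 6:1, 7:3, 8:1, 9:3, 10:2}
Step 1: smallest deg-1 vertex = 3, p_1 = 10. Add edge {3,10}. Now deg[3]=0, deg[10]=1.
Step 2: smallest deg-1 vertex = 4, p_2 = 9. Add edge {4,9}. Now deg[4]=0, deg[9]=2.
Step 3: smallest deg-1 vertex = 6, p_3 = 7. Add edge {6,7}. Now deg[6]=0, deg[7]=2.
Step 4: smallest deg-1 vertex = 8, p_4 = 5. Add edge {5,8}. Now deg[8]=0, deg[5]=1.
Step 5: smallest deg-1 vertex = 5, p_5 = 1. Add edge {1,5}. Now deg[5]=0, deg[1]=1.
Step 6: smallest deg-1 vertex = 1, p_6 = 9. Add edge {1,9}. Now deg[1]=0, deg[9]=1.
Step 7: smallest deg-1 vertex = 9, p_7 = 2. Add edge {2,9}. Now deg[9]=0, deg[2]=1.
Step 8: smallest deg-1 vertex = 2, p_8 = 7. Add edge {2,7}. Now deg[2]=0, deg[7]=1.
Final: two remaining deg-1 vertices are 7, 10. Add edge {7,10}.

Answer: 3 10
4 9
6 7
5 8
1 5
1 9
2 9
2 7
7 10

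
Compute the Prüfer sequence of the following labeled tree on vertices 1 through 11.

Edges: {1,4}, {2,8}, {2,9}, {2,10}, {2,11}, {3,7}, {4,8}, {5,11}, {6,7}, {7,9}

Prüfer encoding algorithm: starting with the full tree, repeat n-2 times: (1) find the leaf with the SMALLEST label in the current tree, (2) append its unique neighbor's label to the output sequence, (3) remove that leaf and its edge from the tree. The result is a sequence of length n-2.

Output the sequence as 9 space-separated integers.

Answer: 4 7 8 11 7 9 2 2 2

Derivation:
Step 1: leaves = {1,3,5,6,10}. Remove smallest leaf 1, emit neighbor 4.
Step 2: leaves = {3,4,5,6,10}. Remove smallest leaf 3, emit neighbor 7.
Step 3: leaves = {4,5,6,10}. Remove smallest leaf 4, emit neighbor 8.
Step 4: leaves = {5,6,8,10}. Remove smallest leaf 5, emit neighbor 11.
Step 5: leaves = {6,8,10,11}. Remove smallest leaf 6, emit neighbor 7.
Step 6: leaves = {7,8,10,11}. Remove smallest leaf 7, emit neighbor 9.
Step 7: leaves = {8,9,10,11}. Remove smallest leaf 8, emit neighbor 2.
Step 8: leaves = {9,10,11}. Remove smallest leaf 9, emit neighbor 2.
Step 9: leaves = {10,11}. Remove smallest leaf 10, emit neighbor 2.
Done: 2 vertices remain (2, 11). Sequence = [4 7 8 11 7 9 2 2 2]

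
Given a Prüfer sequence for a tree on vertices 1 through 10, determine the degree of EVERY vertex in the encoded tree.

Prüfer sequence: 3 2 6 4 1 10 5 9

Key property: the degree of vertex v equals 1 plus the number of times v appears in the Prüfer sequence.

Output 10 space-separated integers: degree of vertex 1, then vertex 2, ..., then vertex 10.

Answer: 2 2 2 2 2 2 1 1 2 2

Derivation:
p_1 = 3: count[3] becomes 1
p_2 = 2: count[2] becomes 1
p_3 = 6: count[6] becomes 1
p_4 = 4: count[4] becomes 1
p_5 = 1: count[1] becomes 1
p_6 = 10: count[10] becomes 1
p_7 = 5: count[5] becomes 1
p_8 = 9: count[9] becomes 1
Degrees (1 + count): deg[1]=1+1=2, deg[2]=1+1=2, deg[3]=1+1=2, deg[4]=1+1=2, deg[5]=1+1=2, deg[6]=1+1=2, deg[7]=1+0=1, deg[8]=1+0=1, deg[9]=1+1=2, deg[10]=1+1=2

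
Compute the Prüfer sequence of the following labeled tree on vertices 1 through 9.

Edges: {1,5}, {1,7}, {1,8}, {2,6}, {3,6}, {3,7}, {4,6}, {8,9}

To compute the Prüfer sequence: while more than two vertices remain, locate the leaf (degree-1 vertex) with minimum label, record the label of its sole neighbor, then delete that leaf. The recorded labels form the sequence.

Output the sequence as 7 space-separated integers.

Answer: 6 6 1 3 7 1 8

Derivation:
Step 1: leaves = {2,4,5,9}. Remove smallest leaf 2, emit neighbor 6.
Step 2: leaves = {4,5,9}. Remove smallest leaf 4, emit neighbor 6.
Step 3: leaves = {5,6,9}. Remove smallest leaf 5, emit neighbor 1.
Step 4: leaves = {6,9}. Remove smallest leaf 6, emit neighbor 3.
Step 5: leaves = {3,9}. Remove smallest leaf 3, emit neighbor 7.
Step 6: leaves = {7,9}. Remove smallest leaf 7, emit neighbor 1.
Step 7: leaves = {1,9}. Remove smallest leaf 1, emit neighbor 8.
Done: 2 vertices remain (8, 9). Sequence = [6 6 1 3 7 1 8]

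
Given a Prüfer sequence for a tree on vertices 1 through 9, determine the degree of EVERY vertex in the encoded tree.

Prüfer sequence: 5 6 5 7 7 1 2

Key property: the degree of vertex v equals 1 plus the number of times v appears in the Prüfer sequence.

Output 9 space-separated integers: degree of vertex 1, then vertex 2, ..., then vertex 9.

p_1 = 5: count[5] becomes 1
p_2 = 6: count[6] becomes 1
p_3 = 5: count[5] becomes 2
p_4 = 7: count[7] becomes 1
p_5 = 7: count[7] becomes 2
p_6 = 1: count[1] becomes 1
p_7 = 2: count[2] becomes 1
Degrees (1 + count): deg[1]=1+1=2, deg[2]=1+1=2, deg[3]=1+0=1, deg[4]=1+0=1, deg[5]=1+2=3, deg[6]=1+1=2, deg[7]=1+2=3, deg[8]=1+0=1, deg[9]=1+0=1

Answer: 2 2 1 1 3 2 3 1 1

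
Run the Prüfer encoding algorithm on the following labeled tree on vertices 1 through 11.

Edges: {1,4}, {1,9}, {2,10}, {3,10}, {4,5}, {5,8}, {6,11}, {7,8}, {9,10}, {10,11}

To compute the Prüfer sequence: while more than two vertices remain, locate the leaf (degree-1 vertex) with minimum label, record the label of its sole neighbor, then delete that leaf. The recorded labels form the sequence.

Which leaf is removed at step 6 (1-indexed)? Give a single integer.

Answer: 5

Derivation:
Step 1: current leaves = {2,3,6,7}. Remove leaf 2 (neighbor: 10).
Step 2: current leaves = {3,6,7}. Remove leaf 3 (neighbor: 10).
Step 3: current leaves = {6,7}. Remove leaf 6 (neighbor: 11).
Step 4: current leaves = {7,11}. Remove leaf 7 (neighbor: 8).
Step 5: current leaves = {8,11}. Remove leaf 8 (neighbor: 5).
Step 6: current leaves = {5,11}. Remove leaf 5 (neighbor: 4).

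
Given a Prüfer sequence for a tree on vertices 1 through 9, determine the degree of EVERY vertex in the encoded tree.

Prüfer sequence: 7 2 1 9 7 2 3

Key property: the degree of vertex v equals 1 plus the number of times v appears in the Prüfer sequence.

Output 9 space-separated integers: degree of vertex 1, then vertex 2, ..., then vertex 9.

p_1 = 7: count[7] becomes 1
p_2 = 2: count[2] becomes 1
p_3 = 1: count[1] becomes 1
p_4 = 9: count[9] becomes 1
p_5 = 7: count[7] becomes 2
p_6 = 2: count[2] becomes 2
p_7 = 3: count[3] becomes 1
Degrees (1 + count): deg[1]=1+1=2, deg[2]=1+2=3, deg[3]=1+1=2, deg[4]=1+0=1, deg[5]=1+0=1, deg[6]=1+0=1, deg[7]=1+2=3, deg[8]=1+0=1, deg[9]=1+1=2

Answer: 2 3 2 1 1 1 3 1 2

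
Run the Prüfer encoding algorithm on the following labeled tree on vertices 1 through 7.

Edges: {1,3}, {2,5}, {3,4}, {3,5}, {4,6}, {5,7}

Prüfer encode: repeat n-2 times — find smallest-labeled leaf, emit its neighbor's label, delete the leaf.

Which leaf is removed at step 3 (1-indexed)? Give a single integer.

Step 1: current leaves = {1,2,6,7}. Remove leaf 1 (neighbor: 3).
Step 2: current leaves = {2,6,7}. Remove leaf 2 (neighbor: 5).
Step 3: current leaves = {6,7}. Remove leaf 6 (neighbor: 4).

Answer: 6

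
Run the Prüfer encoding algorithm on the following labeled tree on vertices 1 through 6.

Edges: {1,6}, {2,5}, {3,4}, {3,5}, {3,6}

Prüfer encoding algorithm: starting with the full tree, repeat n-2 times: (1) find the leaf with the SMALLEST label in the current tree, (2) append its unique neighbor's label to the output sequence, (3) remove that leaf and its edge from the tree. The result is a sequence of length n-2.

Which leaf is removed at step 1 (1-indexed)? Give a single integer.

Answer: 1

Derivation:
Step 1: current leaves = {1,2,4}. Remove leaf 1 (neighbor: 6).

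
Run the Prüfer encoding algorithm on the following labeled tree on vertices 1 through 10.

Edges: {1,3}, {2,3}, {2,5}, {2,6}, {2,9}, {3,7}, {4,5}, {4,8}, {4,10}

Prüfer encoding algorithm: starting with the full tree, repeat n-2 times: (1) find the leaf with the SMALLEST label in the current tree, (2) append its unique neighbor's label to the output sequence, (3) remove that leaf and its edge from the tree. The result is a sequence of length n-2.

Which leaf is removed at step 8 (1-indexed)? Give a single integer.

Step 1: current leaves = {1,6,7,8,9,10}. Remove leaf 1 (neighbor: 3).
Step 2: current leaves = {6,7,8,9,10}. Remove leaf 6 (neighbor: 2).
Step 3: current leaves = {7,8,9,10}. Remove leaf 7 (neighbor: 3).
Step 4: current leaves = {3,8,9,10}. Remove leaf 3 (neighbor: 2).
Step 5: current leaves = {8,9,10}. Remove leaf 8 (neighbor: 4).
Step 6: current leaves = {9,10}. Remove leaf 9 (neighbor: 2).
Step 7: current leaves = {2,10}. Remove leaf 2 (neighbor: 5).
Step 8: current leaves = {5,10}. Remove leaf 5 (neighbor: 4).

Answer: 5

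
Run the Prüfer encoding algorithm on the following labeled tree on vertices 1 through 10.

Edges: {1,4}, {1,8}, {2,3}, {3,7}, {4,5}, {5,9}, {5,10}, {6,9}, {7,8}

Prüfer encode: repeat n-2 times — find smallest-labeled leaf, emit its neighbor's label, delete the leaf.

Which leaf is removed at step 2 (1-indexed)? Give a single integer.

Step 1: current leaves = {2,6,10}. Remove leaf 2 (neighbor: 3).
Step 2: current leaves = {3,6,10}. Remove leaf 3 (neighbor: 7).

Answer: 3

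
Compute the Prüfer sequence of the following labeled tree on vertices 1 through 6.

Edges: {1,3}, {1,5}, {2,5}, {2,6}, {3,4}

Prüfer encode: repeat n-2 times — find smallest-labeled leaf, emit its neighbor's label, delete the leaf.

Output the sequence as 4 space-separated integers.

Answer: 3 1 5 2

Derivation:
Step 1: leaves = {4,6}. Remove smallest leaf 4, emit neighbor 3.
Step 2: leaves = {3,6}. Remove smallest leaf 3, emit neighbor 1.
Step 3: leaves = {1,6}. Remove smallest leaf 1, emit neighbor 5.
Step 4: leaves = {5,6}. Remove smallest leaf 5, emit neighbor 2.
Done: 2 vertices remain (2, 6). Sequence = [3 1 5 2]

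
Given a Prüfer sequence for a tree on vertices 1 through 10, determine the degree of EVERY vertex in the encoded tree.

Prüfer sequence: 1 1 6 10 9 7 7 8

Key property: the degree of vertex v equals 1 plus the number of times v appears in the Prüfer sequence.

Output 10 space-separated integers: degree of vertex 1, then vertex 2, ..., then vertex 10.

p_1 = 1: count[1] becomes 1
p_2 = 1: count[1] becomes 2
p_3 = 6: count[6] becomes 1
p_4 = 10: count[10] becomes 1
p_5 = 9: count[9] becomes 1
p_6 = 7: count[7] becomes 1
p_7 = 7: count[7] becomes 2
p_8 = 8: count[8] becomes 1
Degrees (1 + count): deg[1]=1+2=3, deg[2]=1+0=1, deg[3]=1+0=1, deg[4]=1+0=1, deg[5]=1+0=1, deg[6]=1+1=2, deg[7]=1+2=3, deg[8]=1+1=2, deg[9]=1+1=2, deg[10]=1+1=2

Answer: 3 1 1 1 1 2 3 2 2 2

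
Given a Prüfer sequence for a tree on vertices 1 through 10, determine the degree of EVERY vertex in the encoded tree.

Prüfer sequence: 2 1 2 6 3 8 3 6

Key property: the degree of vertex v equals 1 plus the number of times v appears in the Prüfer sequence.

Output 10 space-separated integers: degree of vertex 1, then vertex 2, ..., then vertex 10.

Answer: 2 3 3 1 1 3 1 2 1 1

Derivation:
p_1 = 2: count[2] becomes 1
p_2 = 1: count[1] becomes 1
p_3 = 2: count[2] becomes 2
p_4 = 6: count[6] becomes 1
p_5 = 3: count[3] becomes 1
p_6 = 8: count[8] becomes 1
p_7 = 3: count[3] becomes 2
p_8 = 6: count[6] becomes 2
Degrees (1 + count): deg[1]=1+1=2, deg[2]=1+2=3, deg[3]=1+2=3, deg[4]=1+0=1, deg[5]=1+0=1, deg[6]=1+2=3, deg[7]=1+0=1, deg[8]=1+1=2, deg[9]=1+0=1, deg[10]=1+0=1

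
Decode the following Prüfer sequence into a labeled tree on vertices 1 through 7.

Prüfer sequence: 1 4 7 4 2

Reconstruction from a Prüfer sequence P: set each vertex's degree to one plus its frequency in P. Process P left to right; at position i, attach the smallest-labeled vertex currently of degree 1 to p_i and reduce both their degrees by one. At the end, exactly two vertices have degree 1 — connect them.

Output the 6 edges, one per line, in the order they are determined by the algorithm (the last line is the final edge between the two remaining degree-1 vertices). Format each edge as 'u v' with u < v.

Initial degrees: {1:2, 2:2, 3:1, 4:3, 5:1, 6:1, 7:2}
Step 1: smallest deg-1 vertex = 3, p_1 = 1. Add edge {1,3}. Now deg[3]=0, deg[1]=1.
Step 2: smallest deg-1 vertex = 1, p_2 = 4. Add edge {1,4}. Now deg[1]=0, deg[4]=2.
Step 3: smallest deg-1 vertex = 5, p_3 = 7. Add edge {5,7}. Now deg[5]=0, deg[7]=1.
Step 4: smallest deg-1 vertex = 6, p_4 = 4. Add edge {4,6}. Now deg[6]=0, deg[4]=1.
Step 5: smallest deg-1 vertex = 4, p_5 = 2. Add edge {2,4}. Now deg[4]=0, deg[2]=1.
Final: two remaining deg-1 vertices are 2, 7. Add edge {2,7}.

Answer: 1 3
1 4
5 7
4 6
2 4
2 7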